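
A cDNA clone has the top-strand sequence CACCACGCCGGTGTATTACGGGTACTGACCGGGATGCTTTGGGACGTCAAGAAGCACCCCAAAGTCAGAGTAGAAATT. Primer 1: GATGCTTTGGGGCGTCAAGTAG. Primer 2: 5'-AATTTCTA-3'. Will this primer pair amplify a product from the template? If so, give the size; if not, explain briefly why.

No product — primer 1 has no binding site in the template.

Primer 1 (GATGCTTTGGGGCGTCAAGTAG) does not match the top strand, and its reverse complement CTACTTGACGCCCCAAAGCATC does not match either.
With no annealing site for primer 1, no amplification occurs.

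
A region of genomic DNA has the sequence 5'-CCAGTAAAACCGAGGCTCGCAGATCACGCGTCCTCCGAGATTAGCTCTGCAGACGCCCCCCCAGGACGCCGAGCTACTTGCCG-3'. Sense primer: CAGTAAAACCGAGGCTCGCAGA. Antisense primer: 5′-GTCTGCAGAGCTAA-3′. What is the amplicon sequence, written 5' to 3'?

5'-CAGTAAAACCGAGGCTCGCAGATCACGCGTCCTCCGAGATTAGCTCTGCAGAC-3'

Forward primer CAGTAAAACCGAGGCTCGCAGA is found on the top strand at positions 2–23.
Taking the reverse complement of GTCTGCAGAGCTAA gives TTAGCTCTGCAGAC, found at positions 41–54 on the template; the primer anneals here to the top strand with its 3' end pointing upstream.
The product is the template from position 2 through 54 (53 bp).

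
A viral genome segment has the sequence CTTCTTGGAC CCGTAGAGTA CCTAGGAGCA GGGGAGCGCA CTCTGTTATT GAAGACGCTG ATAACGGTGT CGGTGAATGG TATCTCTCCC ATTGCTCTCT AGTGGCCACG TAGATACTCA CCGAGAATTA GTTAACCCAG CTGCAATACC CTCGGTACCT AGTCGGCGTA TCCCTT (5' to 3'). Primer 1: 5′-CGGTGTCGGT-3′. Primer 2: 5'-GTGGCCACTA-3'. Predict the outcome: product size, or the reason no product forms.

Yes — a 45 bp product.

Primer 1 (CGGTGTCGGT) matches the top strand at positions 65–74; it acts as a forward primer.
Primer 2's reverse complement is TAGTGGCCAC, matching the top strand at positions 100–109; it acts as a reverse primer.
The 3' ends face each other across positions 65–109, giving a 45 bp product.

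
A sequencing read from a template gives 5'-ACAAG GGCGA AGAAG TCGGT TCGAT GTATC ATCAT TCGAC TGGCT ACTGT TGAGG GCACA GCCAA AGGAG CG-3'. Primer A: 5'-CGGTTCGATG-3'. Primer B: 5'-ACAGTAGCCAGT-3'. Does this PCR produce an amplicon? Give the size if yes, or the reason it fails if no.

Primer A (CGGTTCGATG) matches the top strand at positions 17–26; it acts as a forward primer.
Primer B's reverse complement is ACTGGCTACTGT, matching the top strand at positions 39–50; it acts as a reverse primer.
The 3' ends face each other across positions 17–50, giving a 34 bp product.

Yes — a 34 bp product.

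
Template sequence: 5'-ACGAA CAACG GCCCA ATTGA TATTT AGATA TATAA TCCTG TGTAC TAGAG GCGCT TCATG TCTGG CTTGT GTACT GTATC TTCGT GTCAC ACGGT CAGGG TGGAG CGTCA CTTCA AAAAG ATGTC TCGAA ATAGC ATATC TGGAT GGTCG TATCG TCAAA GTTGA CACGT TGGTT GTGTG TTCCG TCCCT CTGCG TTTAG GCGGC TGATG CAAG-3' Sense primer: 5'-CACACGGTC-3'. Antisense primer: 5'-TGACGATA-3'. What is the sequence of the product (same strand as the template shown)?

Scanning the template, CACACGGTC occurs at positions 88–96; this primer anneals to the bottom strand there with its 3' end pointing downstream.
The reverse primer's reverse complement is TATCGTCA, which matches the template at positions 151–158.
The product is the template from position 88 through 158 (71 bp).

5'-CACACGGTCAGGGTGGAGCGTCACTTCAAAAAGATGTCTCGAAATAGCATATCTGGATGGTCGTATCGTCA-3'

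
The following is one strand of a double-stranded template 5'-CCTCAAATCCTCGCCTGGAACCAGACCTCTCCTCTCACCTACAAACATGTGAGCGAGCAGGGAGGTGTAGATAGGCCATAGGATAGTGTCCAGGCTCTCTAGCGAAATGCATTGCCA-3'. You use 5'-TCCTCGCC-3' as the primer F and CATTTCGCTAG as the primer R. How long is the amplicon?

Forward primer TCCTCGCC is found on the top strand at positions 8–15.
Reverse complement of the reverse primer: CTAGCGAAATG. This occurs on the top strand at positions 99–109.
Amplicon spans positions 8–109: 102 bp.

102 bp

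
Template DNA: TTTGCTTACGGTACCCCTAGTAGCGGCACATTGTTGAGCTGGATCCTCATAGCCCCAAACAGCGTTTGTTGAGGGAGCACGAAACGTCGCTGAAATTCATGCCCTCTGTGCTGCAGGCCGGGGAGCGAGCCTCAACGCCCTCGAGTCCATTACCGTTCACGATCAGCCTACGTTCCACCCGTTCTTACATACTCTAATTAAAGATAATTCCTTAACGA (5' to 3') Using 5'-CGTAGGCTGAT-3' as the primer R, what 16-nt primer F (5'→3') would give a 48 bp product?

The reverse primer's reverse complement ATCAGCCTACG matches the template at positions 162–172, so the product ends at position 172.
A 48 bp product then starts at position 172 − 48 + 1 = 125.
The forward primer is identical to the top strand there: GCGAGCCTCAACGCCC.

5'-GCGAGCCTCAACGCCC-3'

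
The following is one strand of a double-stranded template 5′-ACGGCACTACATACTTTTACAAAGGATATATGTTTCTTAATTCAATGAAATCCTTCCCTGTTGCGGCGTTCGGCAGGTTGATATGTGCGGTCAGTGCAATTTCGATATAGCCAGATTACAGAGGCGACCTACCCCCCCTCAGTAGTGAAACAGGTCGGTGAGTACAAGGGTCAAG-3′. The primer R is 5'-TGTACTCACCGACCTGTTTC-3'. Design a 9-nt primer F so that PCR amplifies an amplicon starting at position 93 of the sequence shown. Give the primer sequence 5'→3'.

5'-AGTGCAATT-3'

The reverse primer's reverse complement GAAACAGGTCGGTGAGTACA matches the template at positions 147–166; the product starts at position 93.
The forward primer is identical to the top strand over positions 93–101: AGTGCAATT.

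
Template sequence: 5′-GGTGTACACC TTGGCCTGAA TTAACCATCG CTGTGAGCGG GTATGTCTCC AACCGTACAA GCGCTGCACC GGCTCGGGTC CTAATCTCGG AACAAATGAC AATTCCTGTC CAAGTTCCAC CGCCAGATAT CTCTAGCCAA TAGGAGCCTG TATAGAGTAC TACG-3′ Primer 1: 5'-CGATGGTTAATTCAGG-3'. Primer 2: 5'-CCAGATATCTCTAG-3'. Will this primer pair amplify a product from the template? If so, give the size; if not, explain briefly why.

No product — the primers' 3' ends point away from each other.

Primer 1 (CGATGGTTAATTCAGG) has reverse complement CCTGAATTAACCATCG, which matches the top strand at positions 15–30; primer 1 anneals to the top strand there with its 3' end pointing upstream toward position 15.
Primer 2 (CCAGATATCTCTAG) matches the top strand directly at positions 123–136; it anneals to the bottom strand with its 3' end pointing downstream toward position 136.
The 3' ends diverge (primer 1 extends toward position 1, primer 2 toward position 164), so the primers never converge on a shared product.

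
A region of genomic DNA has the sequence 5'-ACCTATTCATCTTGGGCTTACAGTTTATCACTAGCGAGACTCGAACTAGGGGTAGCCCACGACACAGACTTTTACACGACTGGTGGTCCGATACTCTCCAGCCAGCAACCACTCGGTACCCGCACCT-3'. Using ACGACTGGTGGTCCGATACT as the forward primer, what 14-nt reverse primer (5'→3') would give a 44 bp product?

The forward primer binds at positions 76–95, so a 44 bp product ends at position 76 + 44 − 1 = 119.
The reverse primer anneals to the top strand over positions 106–119, i.e. to CAACCACTCGGTAC.
Its sequence written 5'→3' is the reverse complement: GTACCGAGTGGTTG.

5'-GTACCGAGTGGTTG-3'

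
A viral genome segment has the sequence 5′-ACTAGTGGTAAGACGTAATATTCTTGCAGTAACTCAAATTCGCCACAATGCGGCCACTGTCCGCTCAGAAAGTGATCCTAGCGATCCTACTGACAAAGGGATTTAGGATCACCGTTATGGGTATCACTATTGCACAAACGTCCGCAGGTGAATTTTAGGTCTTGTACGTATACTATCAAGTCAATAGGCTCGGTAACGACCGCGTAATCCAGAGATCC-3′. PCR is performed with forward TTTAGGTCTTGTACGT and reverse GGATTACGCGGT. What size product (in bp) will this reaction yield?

57 bp

Scanning the template, TTTAGGTCTTGTACGT occurs at positions 154–169; this primer anneals to the bottom strand there with its 3' end pointing downstream.
Reverse complement of the reverse primer: ACCGCGTAATCC. This occurs on the top strand at positions 199–210.
Amplicon spans positions 154–210: 57 bp.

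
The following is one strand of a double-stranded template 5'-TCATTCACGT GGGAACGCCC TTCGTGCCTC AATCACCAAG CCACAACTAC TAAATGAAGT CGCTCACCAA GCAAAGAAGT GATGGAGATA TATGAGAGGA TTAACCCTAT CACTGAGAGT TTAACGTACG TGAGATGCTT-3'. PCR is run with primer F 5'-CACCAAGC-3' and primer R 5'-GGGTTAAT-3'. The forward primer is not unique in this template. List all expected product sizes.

74 bp, 43 bp

The forward primer CACCAAGC matches the top strand at positions 34–41, 65–72.
The reverse primer's reverse complement is ATTAACCC, matching at positions 100–107.
Each forward site pairs with the reverse site to give a product ending at position 107: sizes 74, 43 bp.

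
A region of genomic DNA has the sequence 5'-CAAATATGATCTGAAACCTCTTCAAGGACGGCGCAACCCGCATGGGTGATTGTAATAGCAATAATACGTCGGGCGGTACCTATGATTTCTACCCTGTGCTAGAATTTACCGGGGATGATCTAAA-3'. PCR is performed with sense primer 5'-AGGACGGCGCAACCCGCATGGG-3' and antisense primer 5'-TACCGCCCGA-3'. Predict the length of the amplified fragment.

Scanning the template, AGGACGGCGCAACCCGCATGGG occurs at positions 25–46; this primer anneals to the bottom strand there with its 3' end pointing downstream.
Reverse complement of the reverse primer: TCGGGCGGTA. This occurs on the top strand at positions 69–78.
Amplicon spans positions 25–78: 54 bp.

54 bp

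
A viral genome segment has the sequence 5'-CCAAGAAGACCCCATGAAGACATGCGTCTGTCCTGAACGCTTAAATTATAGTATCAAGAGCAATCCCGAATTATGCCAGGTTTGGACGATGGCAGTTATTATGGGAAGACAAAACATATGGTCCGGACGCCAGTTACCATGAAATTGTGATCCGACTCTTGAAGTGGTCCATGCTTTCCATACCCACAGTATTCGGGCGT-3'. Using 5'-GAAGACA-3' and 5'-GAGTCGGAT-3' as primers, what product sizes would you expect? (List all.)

The forward primer GAAGACA matches the top strand at positions 16–22, 105–111.
The reverse primer's reverse complement is ATCCGACTC, matching at positions 150–158.
Each forward site pairs with the reverse site to give a product ending at position 158: sizes 143, 54 bp.

143 bp, 54 bp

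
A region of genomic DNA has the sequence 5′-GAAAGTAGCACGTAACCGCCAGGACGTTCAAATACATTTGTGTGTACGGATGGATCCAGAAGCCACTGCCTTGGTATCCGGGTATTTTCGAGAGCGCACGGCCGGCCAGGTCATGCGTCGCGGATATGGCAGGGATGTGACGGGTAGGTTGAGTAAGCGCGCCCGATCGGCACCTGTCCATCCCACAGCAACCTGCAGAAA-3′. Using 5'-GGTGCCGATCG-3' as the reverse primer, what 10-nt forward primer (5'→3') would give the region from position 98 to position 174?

5'-ACGGCCGGCC-3'

The reverse primer's reverse complement CGATCGGCACC matches the template at positions 164–174; the product starts at position 98.
The forward primer is identical to the top strand over positions 98–107: ACGGCCGGCC.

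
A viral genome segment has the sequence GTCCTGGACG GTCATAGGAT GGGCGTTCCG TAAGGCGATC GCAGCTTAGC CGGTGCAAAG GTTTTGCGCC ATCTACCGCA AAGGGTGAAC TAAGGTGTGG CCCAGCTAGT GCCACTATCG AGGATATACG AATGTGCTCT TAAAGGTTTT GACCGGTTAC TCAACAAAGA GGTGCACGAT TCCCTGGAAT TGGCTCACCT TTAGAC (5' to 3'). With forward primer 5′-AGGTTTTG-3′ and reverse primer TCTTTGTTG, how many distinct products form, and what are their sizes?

Two products: 112 bp, 27 bp

The forward primer AGGTTTTG matches the top strand at positions 59–66, 144–151.
The reverse primer's reverse complement is CAACAAAGA, matching at positions 162–170.
Each forward site pairs with the reverse site to give a product ending at position 170: sizes 112, 27 bp.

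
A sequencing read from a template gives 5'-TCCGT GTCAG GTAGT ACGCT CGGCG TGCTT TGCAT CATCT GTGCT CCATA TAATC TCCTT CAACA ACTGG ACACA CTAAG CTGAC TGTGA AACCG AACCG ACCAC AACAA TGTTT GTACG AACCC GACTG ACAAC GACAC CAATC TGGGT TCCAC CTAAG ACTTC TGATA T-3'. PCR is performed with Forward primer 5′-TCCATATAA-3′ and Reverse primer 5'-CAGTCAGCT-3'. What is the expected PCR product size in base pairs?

43 bp

Forward primer TCCATATAA is found on the top strand at positions 45–53.
Taking the reverse complement of CAGTCAGCT gives AGCTGACTG, found at positions 79–87 on the template; the primer anneals here to the top strand with its 3' end pointing upstream.
The product runs from position 45 to position 87, so its length is 87 − 45 + 1 = 43 bp.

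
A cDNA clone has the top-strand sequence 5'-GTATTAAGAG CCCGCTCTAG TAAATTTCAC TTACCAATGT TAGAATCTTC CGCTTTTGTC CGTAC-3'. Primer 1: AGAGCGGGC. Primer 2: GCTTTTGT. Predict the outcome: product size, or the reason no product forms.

No product — the primers' 3' ends point away from each other.

Primer 1 (AGAGCGGGC) has reverse complement GCCCGCTCT, which matches the top strand at positions 10–18; primer 1 anneals to the top strand there with its 3' end pointing upstream toward position 10.
Primer 2 (GCTTTTGT) matches the top strand directly at positions 52–59; it anneals to the bottom strand with its 3' end pointing downstream toward position 59.
The 3' ends diverge (primer 1 extends toward position 1, primer 2 toward position 65), so the primers never converge on a shared product.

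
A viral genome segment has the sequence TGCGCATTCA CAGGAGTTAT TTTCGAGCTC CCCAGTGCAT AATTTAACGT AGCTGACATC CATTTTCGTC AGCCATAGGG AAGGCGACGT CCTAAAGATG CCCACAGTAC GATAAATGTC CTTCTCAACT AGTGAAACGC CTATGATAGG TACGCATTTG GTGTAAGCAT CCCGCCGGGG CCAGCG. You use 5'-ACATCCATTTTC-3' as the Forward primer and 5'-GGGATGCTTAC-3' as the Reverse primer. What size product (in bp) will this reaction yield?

118 bp

Forward primer ACATCCATTTTC is found on the top strand at positions 56–67.
The reverse primer's reverse complement is GTAAGCATCCC, which matches the template at positions 163–173.
Product length = (reverse-primer end) − (forward-primer start) + 1 = 173 − 56 + 1 = 118 bp.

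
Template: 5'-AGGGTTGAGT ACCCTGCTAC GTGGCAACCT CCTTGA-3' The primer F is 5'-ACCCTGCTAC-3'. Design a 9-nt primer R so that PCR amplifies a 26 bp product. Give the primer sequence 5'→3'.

5'-TCAAGGAGG-3'

The forward primer binds at positions 11–20, so a 26 bp product ends at position 11 + 26 − 1 = 36.
The reverse primer anneals to the top strand over positions 28–36, i.e. to CCTCCTTGA.
Its sequence written 5'→3' is the reverse complement: TCAAGGAGG.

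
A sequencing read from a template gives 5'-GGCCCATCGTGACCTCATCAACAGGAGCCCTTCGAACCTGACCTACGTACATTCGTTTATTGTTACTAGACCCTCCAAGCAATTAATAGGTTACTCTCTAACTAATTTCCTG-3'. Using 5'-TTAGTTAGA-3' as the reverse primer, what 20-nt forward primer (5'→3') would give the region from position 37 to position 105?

5'-CCTGACCTACGTACATTCGT-3'

The reverse primer's reverse complement TCTAACTAA matches the template at positions 97–105; the product starts at position 37.
The forward primer is identical to the top strand over positions 37–56: CCTGACCTACGTACATTCGT.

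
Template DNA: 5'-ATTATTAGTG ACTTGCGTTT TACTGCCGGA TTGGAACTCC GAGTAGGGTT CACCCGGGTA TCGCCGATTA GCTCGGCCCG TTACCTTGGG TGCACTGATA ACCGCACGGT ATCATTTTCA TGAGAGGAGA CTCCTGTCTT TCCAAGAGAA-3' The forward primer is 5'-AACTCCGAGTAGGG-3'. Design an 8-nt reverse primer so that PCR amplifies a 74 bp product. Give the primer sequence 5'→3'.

5'-CGTGCGGT-3'

The forward primer binds at positions 35–48, so a 74 bp product ends at position 35 + 74 − 1 = 108.
The reverse primer anneals to the top strand over positions 101–108, i.e. to ACCGCACG.
Its sequence written 5'→3' is the reverse complement: CGTGCGGT.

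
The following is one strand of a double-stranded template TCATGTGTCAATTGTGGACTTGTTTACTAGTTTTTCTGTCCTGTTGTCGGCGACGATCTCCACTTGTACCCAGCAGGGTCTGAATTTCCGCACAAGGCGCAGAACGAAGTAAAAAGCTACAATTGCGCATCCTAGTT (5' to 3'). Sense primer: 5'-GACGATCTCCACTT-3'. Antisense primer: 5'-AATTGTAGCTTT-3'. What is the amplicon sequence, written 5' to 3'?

5'-GACGATCTCCACTTGTACCCAGCAGGGTCTGAATTTCCGCACAAGGCGCAGAACGAAGTAAAAAGCTACAATT-3'

The forward primer matches the template at positions 52–65.
Taking the reverse complement of AATTGTAGCTTT gives AAAGCTACAATT, found at positions 113–124 on the template; the primer anneals here to the top strand with its 3' end pointing upstream.
The product is the template from position 52 through 124 (73 bp).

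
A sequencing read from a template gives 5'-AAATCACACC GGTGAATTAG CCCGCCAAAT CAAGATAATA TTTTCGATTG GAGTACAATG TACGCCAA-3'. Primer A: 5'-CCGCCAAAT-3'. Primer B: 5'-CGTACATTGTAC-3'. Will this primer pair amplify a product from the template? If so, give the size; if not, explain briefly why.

Primer A (CCGCCAAAT) matches the top strand at positions 22–30; it acts as a forward primer.
Primer B's reverse complement is GTACAATGTACG, matching the top strand at positions 53–64; it acts as a reverse primer.
The 3' ends face each other across positions 22–64, giving a 43 bp product.

Yes — a 43 bp product.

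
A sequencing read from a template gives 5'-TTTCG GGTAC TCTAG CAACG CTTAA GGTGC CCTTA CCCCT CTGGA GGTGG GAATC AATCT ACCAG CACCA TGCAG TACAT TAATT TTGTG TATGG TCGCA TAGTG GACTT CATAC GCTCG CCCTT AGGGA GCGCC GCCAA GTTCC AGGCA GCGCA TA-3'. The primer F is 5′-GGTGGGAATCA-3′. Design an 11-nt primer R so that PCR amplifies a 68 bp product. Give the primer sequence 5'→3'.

5'-ATGAAGTCCAC-3'

The forward primer binds at positions 46–56, so a 68 bp product ends at position 46 + 68 − 1 = 113.
The reverse primer anneals to the top strand over positions 103–113, i.e. to GTGGACTTCAT.
Its sequence written 5'→3' is the reverse complement: ATGAAGTCCAC.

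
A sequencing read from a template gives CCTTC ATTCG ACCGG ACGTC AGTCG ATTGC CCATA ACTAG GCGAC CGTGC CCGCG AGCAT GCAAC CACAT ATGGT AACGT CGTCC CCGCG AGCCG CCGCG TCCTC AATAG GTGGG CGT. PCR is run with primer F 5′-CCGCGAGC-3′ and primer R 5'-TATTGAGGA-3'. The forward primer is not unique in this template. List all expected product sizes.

The forward primer CCGCGAGC matches the top strand at positions 51–58, 86–93.
The reverse primer's reverse complement is TCCTCAATA, matching at positions 101–109.
Each forward site pairs with the reverse site to give a product ending at position 109: sizes 59, 24 bp.

59 bp, 24 bp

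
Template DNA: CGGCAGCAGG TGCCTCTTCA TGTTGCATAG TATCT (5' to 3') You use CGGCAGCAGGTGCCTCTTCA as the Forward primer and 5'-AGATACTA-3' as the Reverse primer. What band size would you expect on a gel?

Forward primer CGGCAGCAGGTGCCTCTTCA is found on the top strand at positions 1–20.
Taking the reverse complement of AGATACTA gives TAGTATCT, found at positions 28–35 on the template; the primer anneals here to the top strand with its 3' end pointing upstream.
Product length = (reverse-primer end) − (forward-primer start) + 1 = 35 − 1 + 1 = 35 bp.

35 bp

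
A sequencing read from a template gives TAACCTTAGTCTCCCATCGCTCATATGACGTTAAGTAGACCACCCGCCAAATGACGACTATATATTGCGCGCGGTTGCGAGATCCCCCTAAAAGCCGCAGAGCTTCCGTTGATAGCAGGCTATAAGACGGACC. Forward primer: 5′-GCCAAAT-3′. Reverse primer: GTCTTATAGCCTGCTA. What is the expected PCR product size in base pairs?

83 bp

Scanning the template, GCCAAAT occurs at positions 46–52; this primer anneals to the bottom strand there with its 3' end pointing downstream.
Reverse complement of the reverse primer: TAGCAGGCTATAAGAC. This occurs on the top strand at positions 113–128.
Product length = (reverse-primer end) − (forward-primer start) + 1 = 128 − 46 + 1 = 83 bp.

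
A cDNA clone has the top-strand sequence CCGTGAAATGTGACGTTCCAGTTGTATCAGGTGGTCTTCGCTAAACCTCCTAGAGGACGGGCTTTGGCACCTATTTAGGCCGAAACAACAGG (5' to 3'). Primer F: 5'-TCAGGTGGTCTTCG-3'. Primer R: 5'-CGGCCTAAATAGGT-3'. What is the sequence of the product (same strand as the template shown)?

5'-TCAGGTGGTCTTCGCTAAACCTCCTAGAGGACGGGCTTTGGCACCTATTTAGGCCG-3'

Scanning the template, TCAGGTGGTCTTCG occurs at positions 27–40; this primer anneals to the bottom strand there with its 3' end pointing downstream.
Reverse complement of the reverse primer: ACCTATTTAGGCCG. This occurs on the top strand at positions 69–82.
The product is the template from position 27 through 82 (56 bp).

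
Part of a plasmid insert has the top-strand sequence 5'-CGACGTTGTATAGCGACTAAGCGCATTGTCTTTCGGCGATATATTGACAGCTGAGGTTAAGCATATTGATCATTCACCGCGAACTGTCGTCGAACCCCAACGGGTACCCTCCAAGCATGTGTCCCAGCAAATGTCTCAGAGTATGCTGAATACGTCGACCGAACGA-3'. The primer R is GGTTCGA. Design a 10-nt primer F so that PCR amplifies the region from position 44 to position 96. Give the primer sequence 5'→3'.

5'-TTGACAGCTG-3'

The reverse primer's reverse complement TCGAACC matches the template at positions 90–96; the product starts at position 44.
The forward primer is identical to the top strand over positions 44–53: TTGACAGCTG.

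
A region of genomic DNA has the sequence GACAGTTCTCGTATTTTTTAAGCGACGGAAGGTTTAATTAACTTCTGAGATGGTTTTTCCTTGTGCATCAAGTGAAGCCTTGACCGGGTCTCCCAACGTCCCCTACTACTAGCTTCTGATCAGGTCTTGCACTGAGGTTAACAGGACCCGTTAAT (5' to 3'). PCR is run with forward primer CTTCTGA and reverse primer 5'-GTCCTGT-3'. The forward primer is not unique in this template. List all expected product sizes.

The forward primer CTTCTGA matches the top strand at positions 42–48, 113–119.
The reverse primer's reverse complement is ACAGGAC, matching at positions 141–147.
Each forward site pairs with the reverse site to give a product ending at position 147: sizes 106, 35 bp.

106 bp, 35 bp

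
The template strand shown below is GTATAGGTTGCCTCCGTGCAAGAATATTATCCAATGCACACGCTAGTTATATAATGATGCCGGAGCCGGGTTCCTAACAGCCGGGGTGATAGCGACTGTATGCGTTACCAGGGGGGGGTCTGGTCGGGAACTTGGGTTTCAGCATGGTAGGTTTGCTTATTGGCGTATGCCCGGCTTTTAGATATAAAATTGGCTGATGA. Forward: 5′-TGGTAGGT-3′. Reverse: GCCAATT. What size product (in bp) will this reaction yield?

Scanning the template, TGGTAGGT occurs at positions 145–152; this primer anneals to the bottom strand there with its 3' end pointing downstream.
Taking the reverse complement of GCCAATT gives AATTGGC, found at positions 188–194 on the template; the primer anneals here to the top strand with its 3' end pointing upstream.
Amplicon spans positions 145–194: 50 bp.

50 bp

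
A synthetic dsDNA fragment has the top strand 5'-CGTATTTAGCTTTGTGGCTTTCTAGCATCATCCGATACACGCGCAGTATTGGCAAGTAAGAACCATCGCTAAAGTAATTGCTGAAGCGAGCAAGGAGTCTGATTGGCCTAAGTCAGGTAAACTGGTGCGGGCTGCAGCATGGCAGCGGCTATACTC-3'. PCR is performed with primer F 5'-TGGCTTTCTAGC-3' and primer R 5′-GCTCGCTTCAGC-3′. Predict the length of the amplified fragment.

77 bp

Scanning the template, TGGCTTTCTAGC occurs at positions 15–26; this primer anneals to the bottom strand there with its 3' end pointing downstream.
Taking the reverse complement of GCTCGCTTCAGC gives GCTGAAGCGAGC, found at positions 80–91 on the template; the primer anneals here to the top strand with its 3' end pointing upstream.
Product length = (reverse-primer end) − (forward-primer start) + 1 = 91 − 15 + 1 = 77 bp.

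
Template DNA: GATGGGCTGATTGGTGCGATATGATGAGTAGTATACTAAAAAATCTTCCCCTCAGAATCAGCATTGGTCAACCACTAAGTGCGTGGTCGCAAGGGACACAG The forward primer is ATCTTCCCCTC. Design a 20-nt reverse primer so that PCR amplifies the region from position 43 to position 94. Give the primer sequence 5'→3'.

The product's 3' end on the top strand is position 94.
The reverse primer anneals to the top strand over positions 75–94, i.e. to CTAAGTGCGTGGTCGCAAGG.
Its sequence written 5'→3' is the reverse complement: CCTTGCGACCACGCACTTAG.

5'-CCTTGCGACCACGCACTTAG-3'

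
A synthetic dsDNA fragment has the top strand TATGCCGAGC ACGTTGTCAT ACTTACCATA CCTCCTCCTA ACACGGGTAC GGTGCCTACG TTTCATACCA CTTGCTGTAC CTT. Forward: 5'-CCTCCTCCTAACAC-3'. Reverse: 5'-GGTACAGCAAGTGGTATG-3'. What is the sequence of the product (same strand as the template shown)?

5'-CCTCCTCCTAACACGGGTACGGTGCCTACGTTTCATACCACTTGCTGTACC-3'

Forward primer CCTCCTCCTAACAC is found on the top strand at positions 31–44.
Reverse complement of the reverse primer: CATACCACTTGCTGTACC. This occurs on the top strand at positions 64–81.
The product is the template from position 31 through 81 (51 bp).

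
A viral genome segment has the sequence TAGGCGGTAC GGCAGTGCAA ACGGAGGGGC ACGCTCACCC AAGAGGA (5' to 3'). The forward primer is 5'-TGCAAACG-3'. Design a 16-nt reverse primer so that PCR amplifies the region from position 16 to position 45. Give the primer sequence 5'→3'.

The product's 3' end on the top strand is position 45.
The reverse primer anneals to the top strand over positions 30–45, i.e. to CACGCTCACCCAAGAG.
Its sequence written 5'→3' is the reverse complement: CTCTTGGGTGAGCGTG.

5'-CTCTTGGGTGAGCGTG-3'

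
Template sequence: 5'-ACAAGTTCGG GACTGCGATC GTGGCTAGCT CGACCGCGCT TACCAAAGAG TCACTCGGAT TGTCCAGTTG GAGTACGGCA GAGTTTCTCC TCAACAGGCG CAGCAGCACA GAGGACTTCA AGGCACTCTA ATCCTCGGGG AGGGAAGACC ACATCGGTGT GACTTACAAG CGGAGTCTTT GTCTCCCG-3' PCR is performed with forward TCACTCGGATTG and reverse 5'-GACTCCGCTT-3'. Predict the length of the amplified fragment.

127 bp

Forward primer TCACTCGGATTG is found on the top strand at positions 51–62.
Reverse complement of the reverse primer: AAGCGGAGTC. This occurs on the top strand at positions 168–177.
Product length = (reverse-primer end) − (forward-primer start) + 1 = 177 − 51 + 1 = 127 bp.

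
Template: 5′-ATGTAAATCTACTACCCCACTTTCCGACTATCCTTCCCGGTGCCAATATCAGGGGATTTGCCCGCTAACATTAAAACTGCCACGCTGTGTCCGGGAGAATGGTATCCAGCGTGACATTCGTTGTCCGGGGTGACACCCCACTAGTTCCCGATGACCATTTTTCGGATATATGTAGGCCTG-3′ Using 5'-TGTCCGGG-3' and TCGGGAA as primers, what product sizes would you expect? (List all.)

The forward primer TGTCCGGG matches the top strand at positions 88–95, 122–129.
The reverse primer's reverse complement is TTCCCGA, matching at positions 145–151.
Each forward site pairs with the reverse site to give a product ending at position 151: sizes 64, 30 bp.

64 bp, 30 bp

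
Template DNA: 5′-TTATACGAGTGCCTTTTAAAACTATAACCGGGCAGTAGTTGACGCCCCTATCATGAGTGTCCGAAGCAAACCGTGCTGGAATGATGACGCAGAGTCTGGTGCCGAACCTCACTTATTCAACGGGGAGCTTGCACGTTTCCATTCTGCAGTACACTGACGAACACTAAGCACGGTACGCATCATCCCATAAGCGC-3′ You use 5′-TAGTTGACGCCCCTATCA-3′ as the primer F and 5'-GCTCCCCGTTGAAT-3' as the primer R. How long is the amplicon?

93 bp

Forward primer TAGTTGACGCCCCTATCA is found on the top strand at positions 36–53.
Reverse complement of the reverse primer: ATTCAACGGGGAGC. This occurs on the top strand at positions 115–128.
The product runs from position 36 to position 128, so its length is 128 − 36 + 1 = 93 bp.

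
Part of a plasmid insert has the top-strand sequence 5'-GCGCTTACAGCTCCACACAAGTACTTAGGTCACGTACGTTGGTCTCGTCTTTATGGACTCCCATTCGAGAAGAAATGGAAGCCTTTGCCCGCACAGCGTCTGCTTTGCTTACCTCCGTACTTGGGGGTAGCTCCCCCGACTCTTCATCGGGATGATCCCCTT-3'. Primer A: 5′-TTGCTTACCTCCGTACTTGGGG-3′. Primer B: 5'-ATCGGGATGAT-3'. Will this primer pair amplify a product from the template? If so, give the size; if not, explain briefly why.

No product — both primers anneal to the same strand and extend in the same direction.

Primer A (TTGCTTACCTCCGTACTTGGGG) matches the top strand at positions 105–126 (3' end points downstream).
Primer B (ATCGGGATGAT) also matches the top strand directly, at positions 146–156 — its reverse complement ATCATCCCGAT is not present.
Both primers anneal to the bottom strand with 3' ends pointing the same way, so neither can prime synthesis back toward the other.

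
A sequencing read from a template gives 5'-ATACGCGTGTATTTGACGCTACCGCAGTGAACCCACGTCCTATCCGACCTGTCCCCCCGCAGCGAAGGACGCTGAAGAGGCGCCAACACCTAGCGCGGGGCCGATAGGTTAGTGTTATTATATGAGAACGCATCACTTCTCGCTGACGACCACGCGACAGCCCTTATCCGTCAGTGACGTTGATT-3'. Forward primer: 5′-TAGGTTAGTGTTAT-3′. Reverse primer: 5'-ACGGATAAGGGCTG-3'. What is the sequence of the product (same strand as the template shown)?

Forward primer TAGGTTAGTGTTAT is found on the top strand at positions 105–118.
Taking the reverse complement of ACGGATAAGGGCTG gives CAGCCCTTATCCGT, found at positions 158–171 on the template; the primer anneals here to the top strand with its 3' end pointing upstream.
The product is the template from position 105 through 171 (67 bp).

5'-TAGGTTAGTGTTATTATATGAGAACGCATCACTTCTCGCTGACGACCACGCGACAGCCCTTATCCGT-3'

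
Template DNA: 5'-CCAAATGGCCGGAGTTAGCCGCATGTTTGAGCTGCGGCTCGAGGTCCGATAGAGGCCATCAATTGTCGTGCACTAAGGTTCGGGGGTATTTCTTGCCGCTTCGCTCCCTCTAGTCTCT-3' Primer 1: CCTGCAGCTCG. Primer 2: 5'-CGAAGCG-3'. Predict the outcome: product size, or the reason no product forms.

Primer 1 (CCTGCAGCTCG) does not match the top strand, and its reverse complement CGAGCTGCAGG does not match either.
With no annealing site for primer 1, no amplification occurs.

No product — primer 1 has no binding site in the template.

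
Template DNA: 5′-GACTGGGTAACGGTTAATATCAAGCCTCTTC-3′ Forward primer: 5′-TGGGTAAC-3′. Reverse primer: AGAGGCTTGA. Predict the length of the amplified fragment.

26 bp

Forward primer TGGGTAAC is found on the top strand at positions 4–11.
Reverse complement of the reverse primer: TCAAGCCTCT. This occurs on the top strand at positions 20–29.
Amplicon spans positions 4–29: 26 bp.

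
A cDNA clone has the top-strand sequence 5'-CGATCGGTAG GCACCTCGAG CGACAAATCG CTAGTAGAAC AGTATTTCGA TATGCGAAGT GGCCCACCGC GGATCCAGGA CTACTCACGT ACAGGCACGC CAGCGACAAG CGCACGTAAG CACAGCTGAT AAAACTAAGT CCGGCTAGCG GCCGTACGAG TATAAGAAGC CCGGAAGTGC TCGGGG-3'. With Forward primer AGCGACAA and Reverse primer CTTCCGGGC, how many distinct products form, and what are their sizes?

The forward primer AGCGACAA matches the top strand at positions 19–26, 102–109.
The reverse primer's reverse complement is GCCCGGAAG, matching at positions 169–177.
Each forward site pairs with the reverse site to give a product ending at position 177: sizes 159, 76 bp.

Two products: 159 bp, 76 bp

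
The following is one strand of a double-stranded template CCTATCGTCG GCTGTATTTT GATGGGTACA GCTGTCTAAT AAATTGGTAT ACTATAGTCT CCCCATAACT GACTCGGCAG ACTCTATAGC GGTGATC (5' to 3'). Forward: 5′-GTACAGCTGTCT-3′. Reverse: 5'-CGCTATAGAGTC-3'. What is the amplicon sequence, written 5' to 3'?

Forward primer GTACAGCTGTCT is found on the top strand at positions 26–37.
Reverse complement of the reverse primer: GACTCTATAGCG. This occurs on the top strand at positions 80–91.
The product is the template from position 26 through 91 (66 bp).

5'-GTACAGCTGTCTAATAAATTGGTATACTATAGTCTCCCCATAACTGACTCGGCAGACTCTATAGCG-3'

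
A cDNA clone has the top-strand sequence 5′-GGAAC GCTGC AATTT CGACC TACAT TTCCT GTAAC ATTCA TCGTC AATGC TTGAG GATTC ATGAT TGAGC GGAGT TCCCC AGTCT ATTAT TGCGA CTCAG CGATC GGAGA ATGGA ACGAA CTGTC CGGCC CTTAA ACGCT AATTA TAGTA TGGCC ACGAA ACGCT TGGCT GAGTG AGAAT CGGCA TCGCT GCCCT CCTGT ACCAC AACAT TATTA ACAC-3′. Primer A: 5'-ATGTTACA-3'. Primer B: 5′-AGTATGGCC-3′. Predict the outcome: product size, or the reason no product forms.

Primer A (ATGTTACA) has reverse complement TGTAACAT, which matches the top strand at positions 30–37; primer A anneals to the top strand there with its 3' end pointing upstream toward position 30.
Primer B (AGTATGGCC) matches the top strand directly at positions 147–155; it anneals to the bottom strand with its 3' end pointing downstream toward position 155.
The 3' ends diverge (primer A extends toward position 1, primer B toward position 219), so the primers never converge on a shared product.

No product — the primers' 3' ends point away from each other.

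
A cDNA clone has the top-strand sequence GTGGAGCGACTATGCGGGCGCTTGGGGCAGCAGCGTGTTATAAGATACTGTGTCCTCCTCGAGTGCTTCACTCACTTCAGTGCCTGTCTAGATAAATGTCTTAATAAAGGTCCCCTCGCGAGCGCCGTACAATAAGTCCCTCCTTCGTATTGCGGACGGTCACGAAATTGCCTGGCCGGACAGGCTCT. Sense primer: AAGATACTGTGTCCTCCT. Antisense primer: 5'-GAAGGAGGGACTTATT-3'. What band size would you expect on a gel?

Scanning the template, AAGATACTGTGTCCTCCT occurs at positions 42–59; this primer anneals to the bottom strand there with its 3' end pointing downstream.
Reverse complement of the reverse primer: AATAAGTCCCTCCTTC. This occurs on the top strand at positions 131–146.
Product length = (reverse-primer end) − (forward-primer start) + 1 = 146 − 42 + 1 = 105 bp.

105 bp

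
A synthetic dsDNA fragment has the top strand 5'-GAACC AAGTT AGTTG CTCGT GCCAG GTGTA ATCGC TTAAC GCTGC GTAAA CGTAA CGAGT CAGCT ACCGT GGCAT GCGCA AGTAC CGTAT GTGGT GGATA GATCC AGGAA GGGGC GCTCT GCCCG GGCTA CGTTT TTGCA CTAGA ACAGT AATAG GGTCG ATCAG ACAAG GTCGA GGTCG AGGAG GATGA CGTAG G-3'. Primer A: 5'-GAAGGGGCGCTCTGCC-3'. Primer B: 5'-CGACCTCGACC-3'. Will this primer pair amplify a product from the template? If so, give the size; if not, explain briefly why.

Primer A (GAAGGGGCGCTCTGCC) matches the top strand at positions 108–123; it acts as a forward primer.
Primer B's reverse complement is GGTCGAGGTCG, matching the top strand at positions 170–180; it acts as a reverse primer.
The 3' ends face each other across positions 108–180, giving a 73 bp product.

Yes — a 73 bp product.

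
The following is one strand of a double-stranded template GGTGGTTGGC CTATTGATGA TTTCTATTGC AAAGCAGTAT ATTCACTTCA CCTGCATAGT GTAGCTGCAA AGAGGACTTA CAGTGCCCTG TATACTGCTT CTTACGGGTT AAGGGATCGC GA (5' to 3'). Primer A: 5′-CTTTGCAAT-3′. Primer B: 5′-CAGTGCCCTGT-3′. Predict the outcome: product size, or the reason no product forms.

Primer A (CTTTGCAAT) has reverse complement ATTGCAAAG, which matches the top strand at positions 26–34; primer A anneals to the top strand there with its 3' end pointing upstream toward position 26.
Primer B (CAGTGCCCTGT) matches the top strand directly at positions 81–91; it anneals to the bottom strand with its 3' end pointing downstream toward position 91.
The 3' ends diverge (primer A extends toward position 1, primer B toward position 122), so the primers never converge on a shared product.

No product — the primers' 3' ends point away from each other.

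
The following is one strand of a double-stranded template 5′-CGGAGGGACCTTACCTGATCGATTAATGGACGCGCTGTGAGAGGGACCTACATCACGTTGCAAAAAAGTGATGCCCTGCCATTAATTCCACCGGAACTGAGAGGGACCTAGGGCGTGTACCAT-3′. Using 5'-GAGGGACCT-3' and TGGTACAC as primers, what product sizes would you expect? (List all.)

The forward primer GAGGGACCT matches the top strand at positions 3–11, 41–49, 101–109.
The reverse primer's reverse complement is GTGTACCA, matching at positions 115–122.
Each forward site pairs with the reverse site to give a product ending at position 122: sizes 120, 82, 22 bp.

120 bp, 82 bp, 22 bp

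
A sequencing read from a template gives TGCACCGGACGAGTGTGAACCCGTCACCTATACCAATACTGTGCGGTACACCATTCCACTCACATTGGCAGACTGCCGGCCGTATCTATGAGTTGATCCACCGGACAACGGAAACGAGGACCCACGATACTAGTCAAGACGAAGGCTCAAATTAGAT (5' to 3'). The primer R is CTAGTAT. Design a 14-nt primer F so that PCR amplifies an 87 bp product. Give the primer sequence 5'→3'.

5'-TACACCATTCCACT-3'

The reverse primer's reverse complement ATACTAG matches the template at positions 127–133, so the product ends at position 133.
An 87 bp product then starts at position 133 − 87 + 1 = 47.
The forward primer is identical to the top strand there: TACACCATTCCACT.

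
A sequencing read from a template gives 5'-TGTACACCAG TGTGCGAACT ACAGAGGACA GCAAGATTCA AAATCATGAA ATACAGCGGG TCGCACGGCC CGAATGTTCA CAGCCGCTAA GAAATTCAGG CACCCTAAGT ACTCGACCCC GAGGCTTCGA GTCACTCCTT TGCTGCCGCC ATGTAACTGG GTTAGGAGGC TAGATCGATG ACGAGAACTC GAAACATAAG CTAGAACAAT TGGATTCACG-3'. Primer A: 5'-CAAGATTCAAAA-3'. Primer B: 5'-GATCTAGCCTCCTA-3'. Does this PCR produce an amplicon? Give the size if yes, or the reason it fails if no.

Yes — a 145 bp product.

Primer A (CAAGATTCAAAA) matches the top strand at positions 32–43; it acts as a forward primer.
Primer B's reverse complement is TAGGAGGCTAGATC, matching the top strand at positions 163–176; it acts as a reverse primer.
The 3' ends face each other across positions 32–176, giving a 145 bp product.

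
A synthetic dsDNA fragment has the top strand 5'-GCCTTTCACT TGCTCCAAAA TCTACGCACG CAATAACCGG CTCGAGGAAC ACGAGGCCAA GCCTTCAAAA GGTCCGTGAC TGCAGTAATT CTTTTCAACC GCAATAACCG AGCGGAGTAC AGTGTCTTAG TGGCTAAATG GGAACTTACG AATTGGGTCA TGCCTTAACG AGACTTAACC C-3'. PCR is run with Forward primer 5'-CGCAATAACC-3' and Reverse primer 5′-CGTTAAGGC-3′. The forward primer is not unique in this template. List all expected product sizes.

142 bp, 71 bp

The forward primer CGCAATAACC matches the top strand at positions 29–38, 100–109.
The reverse primer's reverse complement is GCCTTAACG, matching at positions 162–170.
Each forward site pairs with the reverse site to give a product ending at position 170: sizes 142, 71 bp.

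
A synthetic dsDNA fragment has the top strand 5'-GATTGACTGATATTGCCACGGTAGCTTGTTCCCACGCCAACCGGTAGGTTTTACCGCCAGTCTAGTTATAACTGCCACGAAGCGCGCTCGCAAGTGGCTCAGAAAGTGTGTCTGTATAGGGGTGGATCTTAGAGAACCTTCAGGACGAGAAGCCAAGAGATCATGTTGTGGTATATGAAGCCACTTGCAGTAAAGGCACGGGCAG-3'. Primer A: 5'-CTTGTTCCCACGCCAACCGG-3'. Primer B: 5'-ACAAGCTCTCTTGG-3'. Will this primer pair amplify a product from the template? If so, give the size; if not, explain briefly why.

Primer B (ACAAGCTCTCTTGG) does not match the top strand, and its reverse complement CCAAGAGAGCTTGT does not match either.
With no annealing site for primer B, no amplification occurs.

No product — primer B has no binding site in the template.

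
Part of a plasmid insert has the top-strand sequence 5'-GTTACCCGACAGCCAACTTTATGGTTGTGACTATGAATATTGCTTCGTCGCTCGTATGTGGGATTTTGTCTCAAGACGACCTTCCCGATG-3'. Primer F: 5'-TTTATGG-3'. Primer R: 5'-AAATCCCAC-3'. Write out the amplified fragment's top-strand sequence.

5'-TTTATGGTTGTGACTATGAATATTGCTTCGTCGCTCGTATGTGGGATTT-3'

The forward primer matches the template at positions 18–24.
Reverse complement of the reverse primer: GTGGGATTT. This occurs on the top strand at positions 58–66.
The product is the template from position 18 through 66 (49 bp).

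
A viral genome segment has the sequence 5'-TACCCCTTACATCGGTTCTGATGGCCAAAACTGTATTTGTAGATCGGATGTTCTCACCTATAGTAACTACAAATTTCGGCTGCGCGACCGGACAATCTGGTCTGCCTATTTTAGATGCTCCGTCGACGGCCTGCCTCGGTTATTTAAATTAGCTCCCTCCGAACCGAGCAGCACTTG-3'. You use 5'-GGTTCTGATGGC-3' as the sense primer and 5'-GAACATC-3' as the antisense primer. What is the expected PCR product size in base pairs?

The forward primer matches the template at positions 14–25.
Taking the reverse complement of GAACATC gives GATGTTC, found at positions 47–53 on the template; the primer anneals here to the top strand with its 3' end pointing upstream.
Product length = (reverse-primer end) − (forward-primer start) + 1 = 53 − 14 + 1 = 40 bp.

40 bp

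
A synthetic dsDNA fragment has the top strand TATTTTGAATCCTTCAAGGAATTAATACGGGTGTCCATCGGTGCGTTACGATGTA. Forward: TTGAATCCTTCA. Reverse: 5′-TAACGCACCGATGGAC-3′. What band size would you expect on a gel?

Forward primer TTGAATCCTTCA is found on the top strand at positions 5–16.
Reverse complement of the reverse primer: GTCCATCGGTGCGTTA. This occurs on the top strand at positions 33–48.
The product runs from position 5 to position 48, so its length is 48 − 5 + 1 = 44 bp.

44 bp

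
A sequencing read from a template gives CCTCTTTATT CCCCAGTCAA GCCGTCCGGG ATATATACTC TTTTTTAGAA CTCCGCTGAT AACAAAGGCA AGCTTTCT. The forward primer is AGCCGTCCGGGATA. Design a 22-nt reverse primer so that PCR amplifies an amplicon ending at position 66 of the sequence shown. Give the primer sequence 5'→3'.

The forward primer binds at positions 20–33; the product's 3' end on the top strand is position 66.
The reverse primer anneals to the top strand over positions 45–66, i.e. to TTAGAACTCCGCTGATAACAAA.
Its sequence written 5'→3' is the reverse complement: TTTGTTATCAGCGGAGTTCTAA.

5'-TTTGTTATCAGCGGAGTTCTAA-3'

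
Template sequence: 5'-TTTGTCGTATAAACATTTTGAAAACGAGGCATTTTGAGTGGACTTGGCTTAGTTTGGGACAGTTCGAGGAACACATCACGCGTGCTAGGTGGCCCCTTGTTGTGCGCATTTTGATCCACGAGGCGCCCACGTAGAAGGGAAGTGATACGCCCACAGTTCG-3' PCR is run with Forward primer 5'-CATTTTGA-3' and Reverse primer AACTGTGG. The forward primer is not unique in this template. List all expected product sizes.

The forward primer CATTTTGA matches the top strand at positions 14–21, 30–37, 107–114.
The reverse primer's reverse complement is CCACAGTT, matching at positions 151–158.
Each forward site pairs with the reverse site to give a product ending at position 158: sizes 145, 129, 52 bp.

145 bp, 129 bp, 52 bp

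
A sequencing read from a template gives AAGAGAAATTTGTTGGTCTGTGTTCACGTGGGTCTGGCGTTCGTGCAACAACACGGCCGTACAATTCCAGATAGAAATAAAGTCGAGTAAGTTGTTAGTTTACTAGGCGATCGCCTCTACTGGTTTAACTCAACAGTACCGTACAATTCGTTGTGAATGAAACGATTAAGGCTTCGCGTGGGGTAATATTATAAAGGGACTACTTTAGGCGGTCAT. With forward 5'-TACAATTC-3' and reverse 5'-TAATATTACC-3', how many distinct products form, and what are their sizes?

The forward primer TACAATTC matches the top strand at positions 60–67, 142–149.
The reverse primer's reverse complement is GGTAATATTA, matching at positions 182–191.
Each forward site pairs with the reverse site to give a product ending at position 191: sizes 132, 50 bp.

Two products: 132 bp, 50 bp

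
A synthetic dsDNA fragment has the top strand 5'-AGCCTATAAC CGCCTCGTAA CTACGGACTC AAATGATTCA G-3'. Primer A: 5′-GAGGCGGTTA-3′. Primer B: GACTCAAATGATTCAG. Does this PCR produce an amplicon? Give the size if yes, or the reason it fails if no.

Primer A (GAGGCGGTTA) has reverse complement TAACCGCCTC, which matches the top strand at positions 7–16; primer A anneals to the top strand there with its 3' end pointing upstream toward position 7.
Primer B (GACTCAAATGATTCAG) matches the top strand directly at positions 26–41; it anneals to the bottom strand with its 3' end pointing downstream toward position 41.
The 3' ends diverge (primer A extends toward position 1, primer B toward position 41), so the primers never converge on a shared product.

No product — the primers' 3' ends point away from each other.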